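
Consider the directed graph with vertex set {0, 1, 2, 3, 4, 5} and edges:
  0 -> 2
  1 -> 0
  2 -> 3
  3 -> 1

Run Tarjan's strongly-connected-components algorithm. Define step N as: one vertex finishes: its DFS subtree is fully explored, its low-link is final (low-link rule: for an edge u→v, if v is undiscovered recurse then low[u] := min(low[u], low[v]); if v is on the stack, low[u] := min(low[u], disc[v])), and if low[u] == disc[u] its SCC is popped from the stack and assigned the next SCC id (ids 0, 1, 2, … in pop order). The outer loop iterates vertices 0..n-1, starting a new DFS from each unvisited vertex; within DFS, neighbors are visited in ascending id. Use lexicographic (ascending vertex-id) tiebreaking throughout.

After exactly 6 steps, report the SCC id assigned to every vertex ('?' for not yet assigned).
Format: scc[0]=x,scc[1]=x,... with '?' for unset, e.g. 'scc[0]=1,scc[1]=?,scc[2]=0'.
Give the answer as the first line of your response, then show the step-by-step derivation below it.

scc[0]=0,scc[1]=0,scc[2]=0,scc[3]=0,scc[4]=1,scc[5]=2

step 1: low=(low[0]=0,low[1]=0,low[2]=1,low[3]=2,low[4]=?,low[5]=?); scc=(scc[0]=?,scc[1]=?,scc[2]=?,scc[3]=?,scc[4]=?,scc[5]=?)
step 2: low=(low[0]=0,low[1]=0,low[2]=1,low[3]=0,low[4]=?,low[5]=?); scc=(scc[0]=?,scc[1]=?,scc[2]=?,scc[3]=?,scc[4]=?,scc[5]=?)
step 3: low=(low[0]=0,low[1]=0,low[2]=0,low[3]=0,low[4]=?,low[5]=?); scc=(scc[0]=?,scc[1]=?,scc[2]=?,scc[3]=?,scc[4]=?,scc[5]=?)
step 4: low=(low[0]=0,low[1]=0,low[2]=0,low[3]=0,low[4]=?,low[5]=?); scc=(scc[0]=0,scc[1]=0,scc[2]=0,scc[3]=0,scc[4]=?,scc[5]=?)
step 5: low=(low[0]=0,low[1]=0,low[2]=0,low[3]=0,low[4]=4,low[5]=?); scc=(scc[0]=0,scc[1]=0,scc[2]=0,scc[3]=0,scc[4]=1,scc[5]=?)
step 6: low=(low[0]=0,low[1]=0,low[2]=0,low[3]=0,low[4]=4,low[5]=5); scc=(scc[0]=0,scc[1]=0,scc[2]=0,scc[3]=0,scc[4]=1,scc[5]=2)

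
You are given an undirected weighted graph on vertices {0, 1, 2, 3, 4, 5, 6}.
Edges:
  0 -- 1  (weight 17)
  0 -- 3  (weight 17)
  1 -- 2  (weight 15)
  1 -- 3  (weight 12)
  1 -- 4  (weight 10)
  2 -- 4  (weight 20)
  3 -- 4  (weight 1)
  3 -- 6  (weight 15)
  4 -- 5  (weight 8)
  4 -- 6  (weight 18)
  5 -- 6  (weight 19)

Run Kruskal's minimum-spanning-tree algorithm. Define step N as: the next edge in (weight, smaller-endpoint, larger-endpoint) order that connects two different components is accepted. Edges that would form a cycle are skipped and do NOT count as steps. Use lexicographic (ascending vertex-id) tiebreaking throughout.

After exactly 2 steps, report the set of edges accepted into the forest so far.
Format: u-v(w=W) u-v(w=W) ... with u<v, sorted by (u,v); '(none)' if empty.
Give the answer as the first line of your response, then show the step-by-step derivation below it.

3-4(w=1) 4-5(w=8)

step 1: add edge 3-4 (w=1); MST = {3-4(w=1)}
step 2: add edge 4-5 (w=8); MST = {3-4(w=1) 4-5(w=8)}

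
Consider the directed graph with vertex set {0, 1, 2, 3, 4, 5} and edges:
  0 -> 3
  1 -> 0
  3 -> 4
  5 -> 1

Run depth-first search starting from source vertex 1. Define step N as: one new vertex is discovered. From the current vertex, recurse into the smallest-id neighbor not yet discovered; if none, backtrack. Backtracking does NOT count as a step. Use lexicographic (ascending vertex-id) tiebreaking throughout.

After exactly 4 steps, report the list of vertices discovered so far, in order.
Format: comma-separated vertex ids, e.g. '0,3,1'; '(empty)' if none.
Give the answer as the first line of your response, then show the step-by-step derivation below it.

1,0,3,4

step 1: discover 1; path=1; order=1
step 2: discover 0; path=1>0; order=1,0
step 3: discover 3; path=1>0>3; order=1,0,3
step 4: discover 4; path=1>0>3>4; order=1,0,3,4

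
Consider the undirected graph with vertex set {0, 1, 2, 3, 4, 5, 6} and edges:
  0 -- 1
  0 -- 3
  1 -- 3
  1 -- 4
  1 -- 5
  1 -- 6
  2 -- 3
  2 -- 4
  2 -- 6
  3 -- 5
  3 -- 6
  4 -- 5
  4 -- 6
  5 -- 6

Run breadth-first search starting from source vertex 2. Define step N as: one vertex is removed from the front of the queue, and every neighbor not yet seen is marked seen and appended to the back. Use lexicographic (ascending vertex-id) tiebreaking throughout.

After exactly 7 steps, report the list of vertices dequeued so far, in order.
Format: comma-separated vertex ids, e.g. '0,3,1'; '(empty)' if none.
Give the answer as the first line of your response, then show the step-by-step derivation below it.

2,3,4,6,0,1,5

step 1: dequeue 2; queue=[3,4,6]; order=2
step 2: dequeue 3; queue=[4,6,0,1,5]; order=2,3
step 3: dequeue 4; queue=[6,0,1,5]; order=2,3,4
step 4: dequeue 6; queue=[0,1,5]; order=2,3,4,6
step 5: dequeue 0; queue=[1,5]; order=2,3,4,6,0
step 6: dequeue 1; queue=[5]; order=2,3,4,6,0,1
step 7: dequeue 5; queue=[(empty)]; order=2,3,4,6,0,1,5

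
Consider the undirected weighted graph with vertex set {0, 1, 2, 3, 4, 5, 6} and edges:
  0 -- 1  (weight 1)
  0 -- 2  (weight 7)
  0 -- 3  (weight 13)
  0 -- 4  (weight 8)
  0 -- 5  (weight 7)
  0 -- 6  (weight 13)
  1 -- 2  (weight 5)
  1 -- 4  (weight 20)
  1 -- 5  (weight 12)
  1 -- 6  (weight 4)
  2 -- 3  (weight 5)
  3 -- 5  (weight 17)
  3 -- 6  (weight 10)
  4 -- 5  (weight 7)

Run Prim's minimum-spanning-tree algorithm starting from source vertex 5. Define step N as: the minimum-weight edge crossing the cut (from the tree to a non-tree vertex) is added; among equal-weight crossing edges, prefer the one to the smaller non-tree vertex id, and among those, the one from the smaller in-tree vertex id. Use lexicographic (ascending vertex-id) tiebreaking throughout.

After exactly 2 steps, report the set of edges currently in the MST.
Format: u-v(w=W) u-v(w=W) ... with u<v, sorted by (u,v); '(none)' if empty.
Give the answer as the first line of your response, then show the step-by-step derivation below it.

0-1(w=1) 0-5(w=7)

step 1: add edge 0-5 (w=7); MST = {0-5(w=7)}
step 2: add edge 0-1 (w=1); MST = {0-1(w=1) 0-5(w=7)}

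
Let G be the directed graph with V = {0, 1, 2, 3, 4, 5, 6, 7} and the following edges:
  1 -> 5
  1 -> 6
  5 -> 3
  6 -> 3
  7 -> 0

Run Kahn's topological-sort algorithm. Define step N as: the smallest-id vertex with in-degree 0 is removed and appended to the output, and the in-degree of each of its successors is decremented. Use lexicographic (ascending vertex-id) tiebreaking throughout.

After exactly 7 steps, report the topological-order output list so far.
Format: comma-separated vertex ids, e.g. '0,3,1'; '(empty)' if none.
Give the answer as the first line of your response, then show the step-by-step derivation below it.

1,2,4,5,6,3,7

step 1: output 1; order=[1]; indeg=(1,0,0,2,0,0,0,0)
step 2: output 2; order=[1,2]; indeg=(1,0,0,2,0,0,0,0)
step 3: output 4; order=[1,2,4]; indeg=(1,0,0,2,0,0,0,0)
step 4: output 5; order=[1,2,4,5]; indeg=(1,0,0,1,0,0,0,0)
step 5: output 6; order=[1,2,4,5,6]; indeg=(1,0,0,0,0,0,0,0)
step 6: output 3; order=[1,2,4,5,6,3]; indeg=(1,0,0,0,0,0,0,0)
step 7: output 7; order=[1,2,4,5,6,3,7]; indeg=(0,0,0,0,0,0,0,0)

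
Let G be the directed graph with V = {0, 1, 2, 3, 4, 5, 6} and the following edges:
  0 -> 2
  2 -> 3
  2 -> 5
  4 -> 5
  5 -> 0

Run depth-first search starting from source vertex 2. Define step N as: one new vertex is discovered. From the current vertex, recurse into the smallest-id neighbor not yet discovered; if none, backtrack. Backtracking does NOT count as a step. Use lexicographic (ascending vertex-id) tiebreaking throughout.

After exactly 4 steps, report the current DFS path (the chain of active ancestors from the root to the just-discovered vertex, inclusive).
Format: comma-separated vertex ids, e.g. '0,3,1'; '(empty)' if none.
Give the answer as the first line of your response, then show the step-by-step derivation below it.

2,5,0

step 1: discover 2; path=2; order=2
step 2: discover 3; path=2>3; order=2,3
step 3: discover 5; path=2>5; order=2,3,5
step 4: discover 0; path=2>5>0; order=2,3,5,0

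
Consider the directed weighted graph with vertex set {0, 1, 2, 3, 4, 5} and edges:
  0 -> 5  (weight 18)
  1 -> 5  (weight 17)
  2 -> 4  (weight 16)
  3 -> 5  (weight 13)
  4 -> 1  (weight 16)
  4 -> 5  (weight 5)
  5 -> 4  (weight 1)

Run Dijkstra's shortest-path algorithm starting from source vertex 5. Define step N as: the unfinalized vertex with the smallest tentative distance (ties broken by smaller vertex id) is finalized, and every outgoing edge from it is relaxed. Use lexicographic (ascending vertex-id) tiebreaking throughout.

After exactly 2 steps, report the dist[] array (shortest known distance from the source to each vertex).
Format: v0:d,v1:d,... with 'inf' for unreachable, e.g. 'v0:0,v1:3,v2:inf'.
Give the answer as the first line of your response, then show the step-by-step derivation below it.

v0:inf,v1:17,v2:inf,v3:inf,v4:1,v5:0

step 1: dist = v0:inf,v1:inf,v2:inf,v3:inf,v4:1,v5:0
step 2: dist = v0:inf,v1:17,v2:inf,v3:inf,v4:1,v5:0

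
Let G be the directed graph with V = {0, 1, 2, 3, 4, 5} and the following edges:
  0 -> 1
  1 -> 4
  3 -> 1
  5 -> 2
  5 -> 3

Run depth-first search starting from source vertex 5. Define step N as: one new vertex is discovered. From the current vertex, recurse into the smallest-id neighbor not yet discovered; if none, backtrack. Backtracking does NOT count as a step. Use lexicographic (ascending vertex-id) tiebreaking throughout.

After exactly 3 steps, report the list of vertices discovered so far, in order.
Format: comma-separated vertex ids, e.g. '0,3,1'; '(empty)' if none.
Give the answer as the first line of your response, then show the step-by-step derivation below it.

5,2,3

step 1: discover 5; path=5; order=5
step 2: discover 2; path=5>2; order=5,2
step 3: discover 3; path=5>3; order=5,2,3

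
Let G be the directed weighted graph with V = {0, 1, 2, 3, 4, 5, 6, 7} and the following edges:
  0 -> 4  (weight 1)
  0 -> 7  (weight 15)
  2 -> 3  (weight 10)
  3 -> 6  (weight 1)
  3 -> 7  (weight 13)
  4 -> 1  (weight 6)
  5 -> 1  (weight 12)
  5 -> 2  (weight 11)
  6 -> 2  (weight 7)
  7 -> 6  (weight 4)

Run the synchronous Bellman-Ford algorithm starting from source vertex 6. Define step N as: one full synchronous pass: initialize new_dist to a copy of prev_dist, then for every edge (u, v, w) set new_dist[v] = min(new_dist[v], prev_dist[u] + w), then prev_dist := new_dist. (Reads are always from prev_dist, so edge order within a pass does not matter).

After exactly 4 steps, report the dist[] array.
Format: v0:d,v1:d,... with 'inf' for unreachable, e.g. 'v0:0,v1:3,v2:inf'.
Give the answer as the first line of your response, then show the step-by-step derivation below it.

v0:inf,v1:inf,v2:7,v3:17,v4:inf,v5:inf,v6:0,v7:30

step 1: dist = v0:inf,v1:inf,v2:7,v3:inf,v4:inf,v5:inf,v6:0,v7:inf
step 2: dist = v0:inf,v1:inf,v2:7,v3:17,v4:inf,v5:inf,v6:0,v7:inf
step 3: dist = v0:inf,v1:inf,v2:7,v3:17,v4:inf,v5:inf,v6:0,v7:30
step 4: dist = v0:inf,v1:inf,v2:7,v3:17,v4:inf,v5:inf,v6:0,v7:30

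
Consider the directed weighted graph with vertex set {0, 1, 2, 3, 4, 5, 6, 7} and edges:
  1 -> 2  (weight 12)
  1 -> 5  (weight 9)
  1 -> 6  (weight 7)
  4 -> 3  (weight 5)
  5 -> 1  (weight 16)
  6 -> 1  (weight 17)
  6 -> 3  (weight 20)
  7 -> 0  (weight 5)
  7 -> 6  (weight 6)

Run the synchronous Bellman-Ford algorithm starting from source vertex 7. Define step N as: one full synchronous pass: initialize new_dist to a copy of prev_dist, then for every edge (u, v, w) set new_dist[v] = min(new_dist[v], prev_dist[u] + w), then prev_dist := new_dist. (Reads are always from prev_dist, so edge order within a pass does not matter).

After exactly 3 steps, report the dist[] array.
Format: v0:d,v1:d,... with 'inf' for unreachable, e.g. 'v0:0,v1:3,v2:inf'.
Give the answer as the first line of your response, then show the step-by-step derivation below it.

v0:5,v1:23,v2:35,v3:26,v4:inf,v5:32,v6:6,v7:0

step 1: dist = v0:5,v1:inf,v2:inf,v3:inf,v4:inf,v5:inf,v6:6,v7:0
step 2: dist = v0:5,v1:23,v2:inf,v3:26,v4:inf,v5:inf,v6:6,v7:0
step 3: dist = v0:5,v1:23,v2:35,v3:26,v4:inf,v5:32,v6:6,v7:0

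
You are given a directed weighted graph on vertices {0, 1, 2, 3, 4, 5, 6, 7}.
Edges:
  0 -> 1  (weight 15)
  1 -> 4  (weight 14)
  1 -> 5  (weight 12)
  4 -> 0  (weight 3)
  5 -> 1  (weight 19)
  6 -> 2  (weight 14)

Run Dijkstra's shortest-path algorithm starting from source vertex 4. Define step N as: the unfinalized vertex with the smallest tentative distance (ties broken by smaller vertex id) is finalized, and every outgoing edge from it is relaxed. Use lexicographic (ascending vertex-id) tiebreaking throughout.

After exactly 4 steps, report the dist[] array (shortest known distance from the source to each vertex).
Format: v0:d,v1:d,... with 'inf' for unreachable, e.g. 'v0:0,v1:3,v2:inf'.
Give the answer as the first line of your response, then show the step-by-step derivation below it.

v0:3,v1:18,v2:inf,v3:inf,v4:0,v5:30,v6:inf,v7:inf

step 1: dist = v0:3,v1:inf,v2:inf,v3:inf,v4:0,v5:inf,v6:inf,v7:inf
step 2: dist = v0:3,v1:18,v2:inf,v3:inf,v4:0,v5:inf,v6:inf,v7:inf
step 3: dist = v0:3,v1:18,v2:inf,v3:inf,v4:0,v5:30,v6:inf,v7:inf
step 4: dist = v0:3,v1:18,v2:inf,v3:inf,v4:0,v5:30,v6:inf,v7:inf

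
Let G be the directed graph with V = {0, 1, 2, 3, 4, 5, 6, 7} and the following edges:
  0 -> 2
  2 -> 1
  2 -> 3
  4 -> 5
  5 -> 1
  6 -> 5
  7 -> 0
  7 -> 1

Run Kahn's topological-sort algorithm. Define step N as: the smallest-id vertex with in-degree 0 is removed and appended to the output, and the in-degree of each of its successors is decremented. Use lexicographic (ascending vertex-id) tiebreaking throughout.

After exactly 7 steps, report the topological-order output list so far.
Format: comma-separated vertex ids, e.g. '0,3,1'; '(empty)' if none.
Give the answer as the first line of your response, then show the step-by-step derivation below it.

4,6,5,7,0,2,1

step 1: output 4; order=[4]; indeg=(1,3,1,1,0,1,0,0)
step 2: output 6; order=[4,6]; indeg=(1,3,1,1,0,0,0,0)
step 3: output 5; order=[4,6,5]; indeg=(1,2,1,1,0,0,0,0)
step 4: output 7; order=[4,6,5,7]; indeg=(0,1,1,1,0,0,0,0)
step 5: output 0; order=[4,6,5,7,0]; indeg=(0,1,0,1,0,0,0,0)
step 6: output 2; order=[4,6,5,7,0,2]; indeg=(0,0,0,0,0,0,0,0)
step 7: output 1; order=[4,6,5,7,0,2,1]; indeg=(0,0,0,0,0,0,0,0)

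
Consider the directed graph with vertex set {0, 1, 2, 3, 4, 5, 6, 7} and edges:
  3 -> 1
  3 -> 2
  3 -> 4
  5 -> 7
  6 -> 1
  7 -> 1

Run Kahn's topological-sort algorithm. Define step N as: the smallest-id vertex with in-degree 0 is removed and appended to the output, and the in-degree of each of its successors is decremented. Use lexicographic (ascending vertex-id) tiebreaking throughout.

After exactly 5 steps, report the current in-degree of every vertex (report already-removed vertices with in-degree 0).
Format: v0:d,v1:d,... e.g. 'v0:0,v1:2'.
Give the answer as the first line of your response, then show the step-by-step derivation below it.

v0:0,v1:2,v2:0,v3:0,v4:0,v5:0,v6:0,v7:0

step 1: output 0; order=[0]; indeg=(0,3,1,0,1,0,0,1)
step 2: output 3; order=[0,3]; indeg=(0,2,0,0,0,0,0,1)
step 3: output 2; order=[0,3,2]; indeg=(0,2,0,0,0,0,0,1)
step 4: output 4; order=[0,3,2,4]; indeg=(0,2,0,0,0,0,0,1)
step 5: output 5; order=[0,3,2,4,5]; indeg=(0,2,0,0,0,0,0,0)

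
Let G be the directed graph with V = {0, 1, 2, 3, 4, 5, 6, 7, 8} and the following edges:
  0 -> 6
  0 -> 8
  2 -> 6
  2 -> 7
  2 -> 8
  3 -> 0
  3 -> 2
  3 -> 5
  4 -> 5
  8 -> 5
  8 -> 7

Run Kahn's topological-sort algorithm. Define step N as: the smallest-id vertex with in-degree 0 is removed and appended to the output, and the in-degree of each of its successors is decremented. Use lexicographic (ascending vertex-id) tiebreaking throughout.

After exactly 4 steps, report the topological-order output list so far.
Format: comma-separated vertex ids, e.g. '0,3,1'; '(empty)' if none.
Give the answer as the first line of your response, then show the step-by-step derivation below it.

1,3,0,2

step 1: output 1; order=[1]; indeg=(1,0,1,0,0,3,2,2,2)
step 2: output 3; order=[1,3]; indeg=(0,0,0,0,0,2,2,2,2)
step 3: output 0; order=[1,3,0]; indeg=(0,0,0,0,0,2,1,2,1)
step 4: output 2; order=[1,3,0,2]; indeg=(0,0,0,0,0,2,0,1,0)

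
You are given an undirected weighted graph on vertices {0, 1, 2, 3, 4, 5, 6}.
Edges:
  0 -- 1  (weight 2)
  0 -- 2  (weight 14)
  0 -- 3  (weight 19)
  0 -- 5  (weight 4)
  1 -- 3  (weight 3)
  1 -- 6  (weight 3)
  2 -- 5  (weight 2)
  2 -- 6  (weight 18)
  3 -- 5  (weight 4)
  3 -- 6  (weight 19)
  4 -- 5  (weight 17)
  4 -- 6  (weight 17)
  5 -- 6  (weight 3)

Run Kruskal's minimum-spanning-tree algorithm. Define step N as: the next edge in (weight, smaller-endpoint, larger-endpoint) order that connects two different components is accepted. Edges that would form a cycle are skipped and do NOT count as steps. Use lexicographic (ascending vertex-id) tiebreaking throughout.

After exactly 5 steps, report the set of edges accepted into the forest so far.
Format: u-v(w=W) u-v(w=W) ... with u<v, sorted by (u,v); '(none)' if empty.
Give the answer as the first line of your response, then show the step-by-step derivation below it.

0-1(w=2) 1-3(w=3) 1-6(w=3) 2-5(w=2) 5-6(w=3)

step 1: add edge 0-1 (w=2); MST = {0-1(w=2)}
step 2: add edge 2-5 (w=2); MST = {0-1(w=2) 2-5(w=2)}
step 3: add edge 1-3 (w=3); MST = {0-1(w=2) 1-3(w=3) 2-5(w=2)}
step 4: add edge 1-6 (w=3); MST = {0-1(w=2) 1-3(w=3) 1-6(w=3) 2-5(w=2)}
step 5: add edge 5-6 (w=3); MST = {0-1(w=2) 1-3(w=3) 1-6(w=3) 2-5(w=2) 5-6(w=3)}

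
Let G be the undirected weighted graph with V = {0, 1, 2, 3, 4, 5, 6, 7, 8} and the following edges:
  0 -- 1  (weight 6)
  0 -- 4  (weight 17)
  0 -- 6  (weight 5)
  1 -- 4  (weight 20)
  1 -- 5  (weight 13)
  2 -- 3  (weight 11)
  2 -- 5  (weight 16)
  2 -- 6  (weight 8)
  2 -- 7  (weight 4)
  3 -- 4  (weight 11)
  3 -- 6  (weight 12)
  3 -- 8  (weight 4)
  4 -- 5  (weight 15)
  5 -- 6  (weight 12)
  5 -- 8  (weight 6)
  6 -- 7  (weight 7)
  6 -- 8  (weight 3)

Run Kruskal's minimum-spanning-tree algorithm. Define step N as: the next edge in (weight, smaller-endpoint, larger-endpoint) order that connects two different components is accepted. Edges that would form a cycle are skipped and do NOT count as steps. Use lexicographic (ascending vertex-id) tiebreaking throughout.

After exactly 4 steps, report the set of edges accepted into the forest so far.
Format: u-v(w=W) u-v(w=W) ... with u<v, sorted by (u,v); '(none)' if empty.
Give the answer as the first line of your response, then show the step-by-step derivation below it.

0-6(w=5) 2-7(w=4) 3-8(w=4) 6-8(w=3)

step 1: add edge 6-8 (w=3); MST = {6-8(w=3)}
step 2: add edge 2-7 (w=4); MST = {2-7(w=4) 6-8(w=3)}
step 3: add edge 3-8 (w=4); MST = {2-7(w=4) 3-8(w=4) 6-8(w=3)}
step 4: add edge 0-6 (w=5); MST = {0-6(w=5) 2-7(w=4) 3-8(w=4) 6-8(w=3)}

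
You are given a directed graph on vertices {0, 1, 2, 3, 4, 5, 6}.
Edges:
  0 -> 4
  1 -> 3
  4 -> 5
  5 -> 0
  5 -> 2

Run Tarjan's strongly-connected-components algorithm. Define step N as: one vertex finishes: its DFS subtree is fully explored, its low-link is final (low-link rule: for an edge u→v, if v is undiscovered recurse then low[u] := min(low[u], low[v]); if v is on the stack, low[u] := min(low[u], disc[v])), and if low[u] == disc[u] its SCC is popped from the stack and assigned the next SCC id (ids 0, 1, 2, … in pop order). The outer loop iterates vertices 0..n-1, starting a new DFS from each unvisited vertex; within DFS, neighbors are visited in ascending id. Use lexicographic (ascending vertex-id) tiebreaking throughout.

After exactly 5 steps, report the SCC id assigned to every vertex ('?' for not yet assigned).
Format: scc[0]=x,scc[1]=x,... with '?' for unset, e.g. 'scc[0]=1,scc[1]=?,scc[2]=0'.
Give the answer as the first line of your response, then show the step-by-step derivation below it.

scc[0]=1,scc[1]=?,scc[2]=0,scc[3]=2,scc[4]=1,scc[5]=1,scc[6]=?

step 1: low=(low[0]=0,low[1]=?,low[2]=3,low[3]=?,low[4]=1,low[5]=0,low[6]=?); scc=(scc[0]=?,scc[1]=?,scc[2]=0,scc[3]=?,scc[4]=?,scc[5]=?,scc[6]=?)
step 2: low=(low[0]=0,low[1]=?,low[2]=3,low[3]=?,low[4]=1,low[5]=0,low[6]=?); scc=(scc[0]=?,scc[1]=?,scc[2]=0,scc[3]=?,scc[4]=?,scc[5]=?,scc[6]=?)
step 3: low=(low[0]=0,low[1]=?,low[2]=3,low[3]=?,low[4]=0,low[5]=0,low[6]=?); scc=(scc[0]=?,scc[1]=?,scc[2]=0,scc[3]=?,scc[4]=?,scc[5]=?,scc[6]=?)
step 4: low=(low[0]=0,low[1]=?,low[2]=3,low[3]=?,low[4]=0,low[5]=0,low[6]=?); scc=(scc[0]=1,scc[1]=?,scc[2]=0,scc[3]=?,scc[4]=1,scc[5]=1,scc[6]=?)
step 5: low=(low[0]=0,low[1]=4,low[2]=3,low[3]=5,low[4]=0,low[5]=0,low[6]=?); scc=(scc[0]=1,scc[1]=?,scc[2]=0,scc[3]=2,scc[4]=1,scc[5]=1,scc[6]=?)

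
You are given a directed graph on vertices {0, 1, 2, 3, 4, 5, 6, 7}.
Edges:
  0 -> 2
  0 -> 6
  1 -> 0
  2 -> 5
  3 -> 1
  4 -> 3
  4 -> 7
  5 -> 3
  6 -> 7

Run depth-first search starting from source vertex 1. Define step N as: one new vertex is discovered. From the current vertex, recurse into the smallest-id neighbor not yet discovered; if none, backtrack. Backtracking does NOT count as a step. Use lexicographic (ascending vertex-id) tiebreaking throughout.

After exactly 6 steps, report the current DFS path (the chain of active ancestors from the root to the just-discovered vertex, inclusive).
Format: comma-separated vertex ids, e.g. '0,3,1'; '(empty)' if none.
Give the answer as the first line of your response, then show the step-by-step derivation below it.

1,0,6

step 1: discover 1; path=1; order=1
step 2: discover 0; path=1>0; order=1,0
step 3: discover 2; path=1>0>2; order=1,0,2
step 4: discover 5; path=1>0>2>5; order=1,0,2,5
step 5: discover 3; path=1>0>2>5>3; order=1,0,2,5,3
step 6: discover 6; path=1>0>6; order=1,0,2,5,3,6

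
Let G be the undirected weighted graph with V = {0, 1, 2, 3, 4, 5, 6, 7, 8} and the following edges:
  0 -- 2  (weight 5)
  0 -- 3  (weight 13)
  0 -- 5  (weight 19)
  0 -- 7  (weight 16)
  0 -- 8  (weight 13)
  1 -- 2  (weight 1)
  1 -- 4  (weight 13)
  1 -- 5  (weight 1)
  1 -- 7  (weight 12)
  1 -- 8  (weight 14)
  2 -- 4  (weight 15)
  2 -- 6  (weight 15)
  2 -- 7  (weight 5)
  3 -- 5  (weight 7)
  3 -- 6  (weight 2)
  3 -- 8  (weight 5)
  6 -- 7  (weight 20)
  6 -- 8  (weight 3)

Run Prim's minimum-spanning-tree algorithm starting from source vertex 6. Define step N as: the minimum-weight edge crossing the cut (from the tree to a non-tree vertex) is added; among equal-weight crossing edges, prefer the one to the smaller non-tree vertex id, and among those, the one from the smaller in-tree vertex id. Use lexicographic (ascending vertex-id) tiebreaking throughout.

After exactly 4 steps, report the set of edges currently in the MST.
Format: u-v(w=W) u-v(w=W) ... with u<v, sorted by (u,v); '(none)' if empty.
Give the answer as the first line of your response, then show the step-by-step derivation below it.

1-5(w=1) 3-5(w=7) 3-6(w=2) 6-8(w=3)

step 1: add edge 3-6 (w=2); MST = {3-6(w=2)}
step 2: add edge 6-8 (w=3); MST = {3-6(w=2) 6-8(w=3)}
step 3: add edge 3-5 (w=7); MST = {3-5(w=7) 3-6(w=2) 6-8(w=3)}
step 4: add edge 1-5 (w=1); MST = {1-5(w=1) 3-5(w=7) 3-6(w=2) 6-8(w=3)}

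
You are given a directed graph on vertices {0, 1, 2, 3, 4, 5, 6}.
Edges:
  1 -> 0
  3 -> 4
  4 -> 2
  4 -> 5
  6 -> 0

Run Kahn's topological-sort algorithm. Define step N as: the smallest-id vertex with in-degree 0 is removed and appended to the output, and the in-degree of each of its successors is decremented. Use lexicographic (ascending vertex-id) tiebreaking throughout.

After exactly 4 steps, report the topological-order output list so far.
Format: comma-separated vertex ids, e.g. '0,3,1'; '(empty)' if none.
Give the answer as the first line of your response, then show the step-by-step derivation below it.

1,3,4,2

step 1: output 1; order=[1]; indeg=(1,0,1,0,1,1,0)
step 2: output 3; order=[1,3]; indeg=(1,0,1,0,0,1,0)
step 3: output 4; order=[1,3,4]; indeg=(1,0,0,0,0,0,0)
step 4: output 2; order=[1,3,4,2]; indeg=(1,0,0,0,0,0,0)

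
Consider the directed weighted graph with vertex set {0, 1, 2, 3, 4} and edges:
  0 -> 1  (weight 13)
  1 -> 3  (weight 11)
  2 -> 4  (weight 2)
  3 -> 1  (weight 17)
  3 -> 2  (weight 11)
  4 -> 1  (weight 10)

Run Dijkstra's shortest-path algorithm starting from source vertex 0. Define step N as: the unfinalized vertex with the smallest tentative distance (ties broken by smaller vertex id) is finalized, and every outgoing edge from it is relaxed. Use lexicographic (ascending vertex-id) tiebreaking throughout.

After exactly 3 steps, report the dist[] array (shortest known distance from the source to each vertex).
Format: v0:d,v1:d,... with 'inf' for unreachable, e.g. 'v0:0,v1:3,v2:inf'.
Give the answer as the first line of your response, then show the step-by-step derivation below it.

v0:0,v1:13,v2:35,v3:24,v4:inf

step 1: dist = v0:0,v1:13,v2:inf,v3:inf,v4:inf
step 2: dist = v0:0,v1:13,v2:inf,v3:24,v4:inf
step 3: dist = v0:0,v1:13,v2:35,v3:24,v4:inf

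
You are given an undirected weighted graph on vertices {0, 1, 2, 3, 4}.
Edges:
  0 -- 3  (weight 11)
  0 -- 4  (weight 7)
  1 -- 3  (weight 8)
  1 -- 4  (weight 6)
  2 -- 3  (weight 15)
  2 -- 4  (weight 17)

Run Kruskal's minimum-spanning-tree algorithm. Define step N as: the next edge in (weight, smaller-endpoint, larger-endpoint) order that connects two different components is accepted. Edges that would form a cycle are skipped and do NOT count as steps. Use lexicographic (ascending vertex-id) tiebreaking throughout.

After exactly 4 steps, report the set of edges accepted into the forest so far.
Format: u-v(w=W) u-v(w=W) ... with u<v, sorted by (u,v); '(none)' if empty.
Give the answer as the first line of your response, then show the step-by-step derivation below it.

0-4(w=7) 1-3(w=8) 1-4(w=6) 2-3(w=15)

step 1: add edge 1-4 (w=6); MST = {1-4(w=6)}
step 2: add edge 0-4 (w=7); MST = {0-4(w=7) 1-4(w=6)}
step 3: add edge 1-3 (w=8); MST = {0-4(w=7) 1-3(w=8) 1-4(w=6)}
step 4: add edge 2-3 (w=15); MST = {0-4(w=7) 1-3(w=8) 1-4(w=6) 2-3(w=15)}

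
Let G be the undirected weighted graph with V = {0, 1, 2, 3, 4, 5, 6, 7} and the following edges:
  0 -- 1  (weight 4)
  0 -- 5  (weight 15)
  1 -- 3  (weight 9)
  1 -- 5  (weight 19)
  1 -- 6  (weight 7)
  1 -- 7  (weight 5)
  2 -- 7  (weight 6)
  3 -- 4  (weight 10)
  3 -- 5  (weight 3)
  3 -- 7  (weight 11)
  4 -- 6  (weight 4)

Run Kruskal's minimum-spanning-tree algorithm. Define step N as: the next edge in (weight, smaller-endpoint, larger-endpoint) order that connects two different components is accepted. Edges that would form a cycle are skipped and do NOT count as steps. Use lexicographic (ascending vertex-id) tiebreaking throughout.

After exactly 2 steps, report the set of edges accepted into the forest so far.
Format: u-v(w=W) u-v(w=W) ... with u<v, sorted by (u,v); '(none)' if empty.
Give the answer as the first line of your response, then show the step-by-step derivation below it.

0-1(w=4) 3-5(w=3)

step 1: add edge 3-5 (w=3); MST = {3-5(w=3)}
step 2: add edge 0-1 (w=4); MST = {0-1(w=4) 3-5(w=3)}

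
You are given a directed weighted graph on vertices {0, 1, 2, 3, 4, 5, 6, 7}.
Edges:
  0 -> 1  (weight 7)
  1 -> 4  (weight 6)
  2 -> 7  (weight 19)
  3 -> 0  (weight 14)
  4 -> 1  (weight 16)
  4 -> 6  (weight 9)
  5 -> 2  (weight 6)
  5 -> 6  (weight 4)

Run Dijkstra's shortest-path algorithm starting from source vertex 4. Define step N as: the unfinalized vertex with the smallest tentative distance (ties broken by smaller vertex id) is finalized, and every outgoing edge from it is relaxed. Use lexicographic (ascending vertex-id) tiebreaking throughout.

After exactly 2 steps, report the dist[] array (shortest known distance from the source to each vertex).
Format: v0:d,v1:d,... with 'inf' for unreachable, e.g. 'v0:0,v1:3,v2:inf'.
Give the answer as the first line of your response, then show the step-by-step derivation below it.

v0:inf,v1:16,v2:inf,v3:inf,v4:0,v5:inf,v6:9,v7:inf

step 1: dist = v0:inf,v1:16,v2:inf,v3:inf,v4:0,v5:inf,v6:9,v7:inf
step 2: dist = v0:inf,v1:16,v2:inf,v3:inf,v4:0,v5:inf,v6:9,v7:inf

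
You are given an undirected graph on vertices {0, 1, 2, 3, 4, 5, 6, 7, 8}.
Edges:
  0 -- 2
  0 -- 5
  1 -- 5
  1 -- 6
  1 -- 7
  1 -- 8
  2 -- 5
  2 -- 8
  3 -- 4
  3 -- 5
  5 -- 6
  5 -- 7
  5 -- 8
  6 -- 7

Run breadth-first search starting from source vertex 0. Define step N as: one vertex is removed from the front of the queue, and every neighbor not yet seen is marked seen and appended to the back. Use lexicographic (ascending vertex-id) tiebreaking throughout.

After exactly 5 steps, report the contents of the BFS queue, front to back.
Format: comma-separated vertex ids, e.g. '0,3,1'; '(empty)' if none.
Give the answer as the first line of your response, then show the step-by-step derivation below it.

3,6,7

step 1: dequeue 0; queue=[2,5]; order=0
step 2: dequeue 2; queue=[5,8]; order=0,2
step 3: dequeue 5; queue=[8,1,3,6,7]; order=0,2,5
step 4: dequeue 8; queue=[1,3,6,7]; order=0,2,5,8
step 5: dequeue 1; queue=[3,6,7]; order=0,2,5,8,1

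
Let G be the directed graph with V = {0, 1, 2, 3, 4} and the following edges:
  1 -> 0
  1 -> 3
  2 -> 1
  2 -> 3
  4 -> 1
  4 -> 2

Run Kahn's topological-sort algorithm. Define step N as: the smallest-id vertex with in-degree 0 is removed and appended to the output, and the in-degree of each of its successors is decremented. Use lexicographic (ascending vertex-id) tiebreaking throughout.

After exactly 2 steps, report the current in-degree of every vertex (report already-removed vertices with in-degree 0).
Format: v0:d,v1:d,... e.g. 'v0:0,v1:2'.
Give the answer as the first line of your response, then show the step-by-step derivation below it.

v0:1,v1:0,v2:0,v3:1,v4:0

step 1: output 4; order=[4]; indeg=(1,1,0,2,0)
step 2: output 2; order=[4,2]; indeg=(1,0,0,1,0)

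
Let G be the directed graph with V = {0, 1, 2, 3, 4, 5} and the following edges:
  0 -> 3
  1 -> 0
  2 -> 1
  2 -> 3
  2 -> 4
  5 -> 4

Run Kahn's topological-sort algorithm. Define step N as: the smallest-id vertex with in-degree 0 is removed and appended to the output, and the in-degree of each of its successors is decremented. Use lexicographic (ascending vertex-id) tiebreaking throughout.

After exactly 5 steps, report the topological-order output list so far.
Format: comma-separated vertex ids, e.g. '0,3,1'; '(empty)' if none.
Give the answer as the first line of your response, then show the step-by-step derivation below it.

2,1,0,3,5

step 1: output 2; order=[2]; indeg=(1,0,0,1,1,0)
step 2: output 1; order=[2,1]; indeg=(0,0,0,1,1,0)
step 3: output 0; order=[2,1,0]; indeg=(0,0,0,0,1,0)
step 4: output 3; order=[2,1,0,3]; indeg=(0,0,0,0,1,0)
step 5: output 5; order=[2,1,0,3,5]; indeg=(0,0,0,0,0,0)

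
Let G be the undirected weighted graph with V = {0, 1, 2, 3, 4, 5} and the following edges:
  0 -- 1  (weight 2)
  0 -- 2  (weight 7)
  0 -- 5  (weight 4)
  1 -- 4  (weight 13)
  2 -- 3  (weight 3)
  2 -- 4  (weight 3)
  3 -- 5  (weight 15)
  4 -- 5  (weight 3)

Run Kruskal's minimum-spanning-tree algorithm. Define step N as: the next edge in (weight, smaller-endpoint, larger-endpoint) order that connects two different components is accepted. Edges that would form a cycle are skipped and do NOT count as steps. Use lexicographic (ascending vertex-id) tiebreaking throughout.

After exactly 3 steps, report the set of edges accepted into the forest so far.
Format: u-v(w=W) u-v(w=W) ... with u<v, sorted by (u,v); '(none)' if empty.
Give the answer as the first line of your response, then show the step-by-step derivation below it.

0-1(w=2) 2-3(w=3) 2-4(w=3)

step 1: add edge 0-1 (w=2); MST = {0-1(w=2)}
step 2: add edge 2-3 (w=3); MST = {0-1(w=2) 2-3(w=3)}
step 3: add edge 2-4 (w=3); MST = {0-1(w=2) 2-3(w=3) 2-4(w=3)}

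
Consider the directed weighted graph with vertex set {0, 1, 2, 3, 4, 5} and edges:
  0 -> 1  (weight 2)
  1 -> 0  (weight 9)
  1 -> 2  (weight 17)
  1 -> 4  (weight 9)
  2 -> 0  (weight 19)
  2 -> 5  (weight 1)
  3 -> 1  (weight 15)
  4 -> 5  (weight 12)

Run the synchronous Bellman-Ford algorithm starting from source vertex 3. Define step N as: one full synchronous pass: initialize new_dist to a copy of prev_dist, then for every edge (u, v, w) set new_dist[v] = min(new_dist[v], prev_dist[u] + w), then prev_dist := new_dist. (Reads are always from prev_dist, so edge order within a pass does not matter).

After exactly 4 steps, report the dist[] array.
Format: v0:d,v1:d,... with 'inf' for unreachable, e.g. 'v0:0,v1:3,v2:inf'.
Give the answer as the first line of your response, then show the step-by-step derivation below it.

v0:24,v1:15,v2:32,v3:0,v4:24,v5:33

step 1: dist = v0:inf,v1:15,v2:inf,v3:0,v4:inf,v5:inf
step 2: dist = v0:24,v1:15,v2:32,v3:0,v4:24,v5:inf
step 3: dist = v0:24,v1:15,v2:32,v3:0,v4:24,v5:33
step 4: dist = v0:24,v1:15,v2:32,v3:0,v4:24,v5:33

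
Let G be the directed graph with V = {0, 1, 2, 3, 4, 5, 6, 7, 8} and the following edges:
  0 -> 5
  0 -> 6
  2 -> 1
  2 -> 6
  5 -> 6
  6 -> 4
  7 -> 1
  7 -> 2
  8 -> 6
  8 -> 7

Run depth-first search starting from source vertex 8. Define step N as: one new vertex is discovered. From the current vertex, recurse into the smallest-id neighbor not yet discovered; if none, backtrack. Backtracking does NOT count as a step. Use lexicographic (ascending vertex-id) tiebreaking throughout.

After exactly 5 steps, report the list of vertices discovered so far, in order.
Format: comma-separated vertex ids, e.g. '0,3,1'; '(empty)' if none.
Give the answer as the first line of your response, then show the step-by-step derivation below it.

8,6,4,7,1

step 1: discover 8; path=8; order=8
step 2: discover 6; path=8>6; order=8,6
step 3: discover 4; path=8>6>4; order=8,6,4
step 4: discover 7; path=8>7; order=8,6,4,7
step 5: discover 1; path=8>7>1; order=8,6,4,7,1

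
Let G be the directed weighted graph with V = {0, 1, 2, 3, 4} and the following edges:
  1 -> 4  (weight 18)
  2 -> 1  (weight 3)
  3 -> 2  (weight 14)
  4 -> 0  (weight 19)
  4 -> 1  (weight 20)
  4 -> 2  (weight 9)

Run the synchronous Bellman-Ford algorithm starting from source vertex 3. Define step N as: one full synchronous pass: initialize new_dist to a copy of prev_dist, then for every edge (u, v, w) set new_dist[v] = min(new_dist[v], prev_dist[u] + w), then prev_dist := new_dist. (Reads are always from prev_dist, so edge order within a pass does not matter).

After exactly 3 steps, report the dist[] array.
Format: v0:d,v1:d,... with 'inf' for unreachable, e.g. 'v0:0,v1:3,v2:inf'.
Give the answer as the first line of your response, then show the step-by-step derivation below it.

v0:inf,v1:17,v2:14,v3:0,v4:35

step 1: dist = v0:inf,v1:inf,v2:14,v3:0,v4:inf
step 2: dist = v0:inf,v1:17,v2:14,v3:0,v4:inf
step 3: dist = v0:inf,v1:17,v2:14,v3:0,v4:35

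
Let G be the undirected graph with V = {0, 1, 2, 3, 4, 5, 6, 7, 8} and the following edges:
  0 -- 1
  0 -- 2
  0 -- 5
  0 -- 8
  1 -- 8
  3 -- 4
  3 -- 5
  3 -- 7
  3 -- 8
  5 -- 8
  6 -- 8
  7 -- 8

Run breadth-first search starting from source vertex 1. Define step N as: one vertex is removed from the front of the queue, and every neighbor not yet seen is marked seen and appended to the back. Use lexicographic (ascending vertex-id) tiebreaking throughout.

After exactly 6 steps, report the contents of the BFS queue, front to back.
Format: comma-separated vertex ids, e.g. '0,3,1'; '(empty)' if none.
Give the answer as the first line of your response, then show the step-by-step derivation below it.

6,7,4

step 1: dequeue 1; queue=[0,8]; order=1
step 2: dequeue 0; queue=[8,2,5]; order=1,0
step 3: dequeue 8; queue=[2,5,3,6,7]; order=1,0,8
step 4: dequeue 2; queue=[5,3,6,7]; order=1,0,8,2
step 5: dequeue 5; queue=[3,6,7]; order=1,0,8,2,5
step 6: dequeue 3; queue=[6,7,4]; order=1,0,8,2,5,3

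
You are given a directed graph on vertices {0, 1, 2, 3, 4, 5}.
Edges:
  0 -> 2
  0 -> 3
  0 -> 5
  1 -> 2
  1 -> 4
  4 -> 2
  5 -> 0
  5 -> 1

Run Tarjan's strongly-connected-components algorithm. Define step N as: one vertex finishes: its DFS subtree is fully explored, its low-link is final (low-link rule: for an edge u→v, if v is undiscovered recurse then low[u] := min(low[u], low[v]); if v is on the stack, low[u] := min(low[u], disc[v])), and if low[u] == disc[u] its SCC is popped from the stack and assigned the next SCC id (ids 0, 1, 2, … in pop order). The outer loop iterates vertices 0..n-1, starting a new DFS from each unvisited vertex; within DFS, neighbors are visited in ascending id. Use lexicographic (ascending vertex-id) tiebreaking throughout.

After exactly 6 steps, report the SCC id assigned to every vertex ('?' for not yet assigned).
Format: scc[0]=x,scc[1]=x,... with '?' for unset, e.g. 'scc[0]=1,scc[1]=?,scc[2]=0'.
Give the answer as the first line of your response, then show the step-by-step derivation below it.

scc[0]=4,scc[1]=3,scc[2]=0,scc[3]=1,scc[4]=2,scc[5]=4

step 1: low=(low[0]=0,low[1]=?,low[2]=1,low[3]=?,low[4]=?,low[5]=?); scc=(scc[0]=?,scc[1]=?,scc[2]=0,scc[3]=?,scc[4]=?,scc[5]=?)
step 2: low=(low[0]=0,low[1]=?,low[2]=1,low[3]=2,low[4]=?,low[5]=?); scc=(scc[0]=?,scc[1]=?,scc[2]=0,scc[3]=1,scc[4]=?,scc[5]=?)
step 3: low=(low[0]=0,low[1]=4,low[2]=1,low[3]=2,low[4]=5,low[5]=0); scc=(scc[0]=?,scc[1]=?,scc[2]=0,scc[3]=1,scc[4]=2,scc[5]=?)
step 4: low=(low[0]=0,low[1]=4,low[2]=1,low[3]=2,low[4]=5,low[5]=0); scc=(scc[0]=?,scc[1]=3,scc[2]=0,scc[3]=1,scc[4]=2,scc[5]=?)
step 5: low=(low[0]=0,low[1]=4,low[2]=1,low[3]=2,low[4]=5,low[5]=0); scc=(scc[0]=?,scc[1]=3,scc[2]=0,scc[3]=1,scc[4]=2,scc[5]=?)
step 6: low=(low[0]=0,low[1]=4,low[2]=1,low[3]=2,low[4]=5,low[5]=0); scc=(scc[0]=4,scc[1]=3,scc[2]=0,scc[3]=1,scc[4]=2,scc[5]=4)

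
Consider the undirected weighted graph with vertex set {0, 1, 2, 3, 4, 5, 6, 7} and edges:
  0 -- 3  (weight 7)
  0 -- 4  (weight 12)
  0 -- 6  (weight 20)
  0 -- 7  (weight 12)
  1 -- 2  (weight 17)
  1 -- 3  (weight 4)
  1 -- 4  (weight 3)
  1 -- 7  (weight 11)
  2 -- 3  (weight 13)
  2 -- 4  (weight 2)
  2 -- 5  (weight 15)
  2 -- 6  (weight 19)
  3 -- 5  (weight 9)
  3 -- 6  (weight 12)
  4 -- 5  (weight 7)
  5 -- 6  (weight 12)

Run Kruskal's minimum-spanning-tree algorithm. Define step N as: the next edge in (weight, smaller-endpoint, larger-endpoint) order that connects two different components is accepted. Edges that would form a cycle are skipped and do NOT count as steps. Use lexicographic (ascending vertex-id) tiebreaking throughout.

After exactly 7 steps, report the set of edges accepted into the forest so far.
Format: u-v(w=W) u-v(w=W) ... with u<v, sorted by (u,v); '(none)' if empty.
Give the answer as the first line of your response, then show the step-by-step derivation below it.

0-3(w=7) 1-3(w=4) 1-4(w=3) 1-7(w=11) 2-4(w=2) 3-6(w=12) 4-5(w=7)

step 1: add edge 2-4 (w=2); MST = {2-4(w=2)}
step 2: add edge 1-4 (w=3); MST = {1-4(w=3) 2-4(w=2)}
step 3: add edge 1-3 (w=4); MST = {1-3(w=4) 1-4(w=3) 2-4(w=2)}
step 4: add edge 0-3 (w=7); MST = {0-3(w=7) 1-3(w=4) 1-4(w=3) 2-4(w=2)}
step 5: add edge 4-5 (w=7); MST = {0-3(w=7) 1-3(w=4) 1-4(w=3) 2-4(w=2) 4-5(w=7)}
step 6: add edge 1-7 (w=11); MST = {0-3(w=7) 1-3(w=4) 1-4(w=3) 1-7(w=11) 2-4(w=2) 4-5(w=7)}
step 7: add edge 3-6 (w=12); MST = {0-3(w=7) 1-3(w=4) 1-4(w=3) 1-7(w=11) 2-4(w=2) 3-6(w=12) 4-5(w=7)}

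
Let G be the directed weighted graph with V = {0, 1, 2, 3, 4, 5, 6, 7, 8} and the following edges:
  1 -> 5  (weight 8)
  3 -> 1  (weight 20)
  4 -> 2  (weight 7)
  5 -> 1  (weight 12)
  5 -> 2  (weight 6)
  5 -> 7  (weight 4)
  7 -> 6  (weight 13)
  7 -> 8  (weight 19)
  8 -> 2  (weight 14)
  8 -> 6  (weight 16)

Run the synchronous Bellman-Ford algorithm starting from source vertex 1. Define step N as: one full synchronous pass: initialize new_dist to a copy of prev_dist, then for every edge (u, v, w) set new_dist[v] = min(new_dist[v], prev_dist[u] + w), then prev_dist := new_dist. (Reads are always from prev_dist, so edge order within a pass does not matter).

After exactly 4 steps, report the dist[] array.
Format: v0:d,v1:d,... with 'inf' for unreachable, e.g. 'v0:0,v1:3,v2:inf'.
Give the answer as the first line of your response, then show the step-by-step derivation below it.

v0:inf,v1:0,v2:14,v3:inf,v4:inf,v5:8,v6:25,v7:12,v8:31

step 1: dist = v0:inf,v1:0,v2:inf,v3:inf,v4:inf,v5:8,v6:inf,v7:inf,v8:inf
step 2: dist = v0:inf,v1:0,v2:14,v3:inf,v4:inf,v5:8,v6:inf,v7:12,v8:inf
step 3: dist = v0:inf,v1:0,v2:14,v3:inf,v4:inf,v5:8,v6:25,v7:12,v8:31
step 4: dist = v0:inf,v1:0,v2:14,v3:inf,v4:inf,v5:8,v6:25,v7:12,v8:31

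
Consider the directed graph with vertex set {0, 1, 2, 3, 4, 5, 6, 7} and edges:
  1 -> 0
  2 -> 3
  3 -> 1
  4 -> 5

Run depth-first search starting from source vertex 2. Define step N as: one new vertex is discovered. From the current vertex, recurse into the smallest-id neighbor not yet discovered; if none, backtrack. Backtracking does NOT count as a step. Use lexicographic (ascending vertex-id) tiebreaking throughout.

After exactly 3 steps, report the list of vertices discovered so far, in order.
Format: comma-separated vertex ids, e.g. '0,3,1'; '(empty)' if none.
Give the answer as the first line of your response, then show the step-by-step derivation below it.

2,3,1

step 1: discover 2; path=2; order=2
step 2: discover 3; path=2>3; order=2,3
step 3: discover 1; path=2>3>1; order=2,3,1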